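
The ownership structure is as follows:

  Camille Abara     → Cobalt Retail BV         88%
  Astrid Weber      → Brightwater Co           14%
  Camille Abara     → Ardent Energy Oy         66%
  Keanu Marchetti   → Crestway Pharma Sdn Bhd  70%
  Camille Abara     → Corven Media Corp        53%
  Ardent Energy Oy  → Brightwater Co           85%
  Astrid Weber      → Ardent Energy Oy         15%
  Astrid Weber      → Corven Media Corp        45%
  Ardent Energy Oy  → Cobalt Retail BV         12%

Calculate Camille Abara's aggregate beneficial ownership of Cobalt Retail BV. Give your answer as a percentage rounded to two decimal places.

95.92%

Camille reaches Cobalt along 2 paths.
Direct stake: 88% = 88%.
Via Ardent: 66% × 12% = 7.92%.
Total: 88% + 7.92% = 95.92%.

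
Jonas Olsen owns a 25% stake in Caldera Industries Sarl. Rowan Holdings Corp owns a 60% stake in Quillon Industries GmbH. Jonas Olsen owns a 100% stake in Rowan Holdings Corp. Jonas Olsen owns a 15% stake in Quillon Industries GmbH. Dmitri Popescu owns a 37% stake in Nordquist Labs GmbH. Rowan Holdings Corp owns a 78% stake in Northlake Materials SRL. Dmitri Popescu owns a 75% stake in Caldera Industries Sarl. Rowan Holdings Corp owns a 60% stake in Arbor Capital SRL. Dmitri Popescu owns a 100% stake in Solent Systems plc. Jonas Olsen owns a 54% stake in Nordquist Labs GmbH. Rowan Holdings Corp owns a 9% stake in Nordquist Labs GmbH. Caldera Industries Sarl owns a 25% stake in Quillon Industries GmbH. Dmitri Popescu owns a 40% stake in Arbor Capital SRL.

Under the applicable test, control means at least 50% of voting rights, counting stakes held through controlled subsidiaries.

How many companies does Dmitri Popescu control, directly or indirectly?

2

Dmitri holds 75% of Caldera, so Dmitri controls Caldera.
Dmitri holds 100% of Solent, so Dmitri controls Solent.
No other company's threshold is met.
Dmitri controls 2 companies.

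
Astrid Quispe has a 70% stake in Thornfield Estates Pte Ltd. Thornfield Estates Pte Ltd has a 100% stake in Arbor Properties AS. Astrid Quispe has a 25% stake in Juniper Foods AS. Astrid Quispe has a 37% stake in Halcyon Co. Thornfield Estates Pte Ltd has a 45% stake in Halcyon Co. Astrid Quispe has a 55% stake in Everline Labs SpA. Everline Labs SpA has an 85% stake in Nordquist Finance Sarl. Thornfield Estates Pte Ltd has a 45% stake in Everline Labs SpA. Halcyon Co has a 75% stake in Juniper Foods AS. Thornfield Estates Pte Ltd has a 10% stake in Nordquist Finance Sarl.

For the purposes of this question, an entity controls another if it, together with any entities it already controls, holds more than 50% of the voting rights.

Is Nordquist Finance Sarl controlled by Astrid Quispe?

Astrid holds 70% of Thornfield, so Astrid controls Thornfield.
Thornfield and Astrid together hold 45% + 55% = 100% of Everline, so Astrid controls Everline.
Everline and Thornfield together hold 85% + 10% = 95% of Nordquist, so Astrid controls Nordquist.

Yes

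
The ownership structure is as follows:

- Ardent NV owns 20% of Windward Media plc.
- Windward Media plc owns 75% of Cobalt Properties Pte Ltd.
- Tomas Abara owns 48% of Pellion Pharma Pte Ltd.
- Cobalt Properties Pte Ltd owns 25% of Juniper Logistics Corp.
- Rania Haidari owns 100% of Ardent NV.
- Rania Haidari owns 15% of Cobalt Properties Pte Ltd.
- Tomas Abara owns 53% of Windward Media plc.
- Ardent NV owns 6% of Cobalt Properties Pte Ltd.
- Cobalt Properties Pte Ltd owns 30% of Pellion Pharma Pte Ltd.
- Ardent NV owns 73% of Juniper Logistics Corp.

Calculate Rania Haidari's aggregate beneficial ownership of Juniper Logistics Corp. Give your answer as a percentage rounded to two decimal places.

82.00%

Rania reaches Juniper along 4 paths.
Via Ardent → Cobalt: 100% × 6% × 25% = 1.5%.
Via Cobalt: 15% × 25% = 3.75%.
Via Ardent → Windward → Cobalt: 100% × 20% × 75% × 25% = 3.75%.
Via Ardent: 100% × 73% = 73%.
Total: 1.5% + 3.75% + 3.75% + 73% = 82%.
Rounded: 82.00%.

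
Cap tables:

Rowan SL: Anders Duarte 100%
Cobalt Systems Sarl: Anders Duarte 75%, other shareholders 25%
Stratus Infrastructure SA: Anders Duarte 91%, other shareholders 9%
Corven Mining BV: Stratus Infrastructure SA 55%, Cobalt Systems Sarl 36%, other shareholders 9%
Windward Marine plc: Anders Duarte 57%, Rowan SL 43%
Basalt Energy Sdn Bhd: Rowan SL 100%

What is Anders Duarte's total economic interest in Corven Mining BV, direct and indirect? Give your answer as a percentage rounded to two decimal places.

77.05%

Anders reaches Corven along 2 paths.
Via Stratus: 91% × 55% = 50.05%.
Via Cobalt: 75% × 36% = 27%.
Total: 50.05% + 27% = 77.05%.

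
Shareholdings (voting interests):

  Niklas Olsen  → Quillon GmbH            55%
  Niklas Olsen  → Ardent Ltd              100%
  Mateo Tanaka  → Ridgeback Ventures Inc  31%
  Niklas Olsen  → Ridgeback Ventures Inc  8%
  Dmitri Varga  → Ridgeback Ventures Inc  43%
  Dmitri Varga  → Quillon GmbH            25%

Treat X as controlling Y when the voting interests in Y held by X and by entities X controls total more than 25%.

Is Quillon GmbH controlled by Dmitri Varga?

No

Dmitri holds 43% of Ridgeback, so Dmitri controls Ridgeback.
In Quillon, Dmitri's side holds only 25%, not > 25%.
So Dmitri does not control Quillon.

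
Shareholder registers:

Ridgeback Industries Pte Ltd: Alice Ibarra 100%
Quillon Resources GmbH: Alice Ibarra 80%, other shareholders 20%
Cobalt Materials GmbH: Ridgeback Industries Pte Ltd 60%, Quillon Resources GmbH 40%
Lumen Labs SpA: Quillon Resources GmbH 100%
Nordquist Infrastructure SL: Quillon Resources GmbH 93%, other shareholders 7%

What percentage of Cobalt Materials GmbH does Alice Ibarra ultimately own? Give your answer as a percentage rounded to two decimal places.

92.00%

Alice reaches Cobalt along 2 paths.
Via Ridgeback: 100% × 60% = 60%.
Via Quillon: 80% × 40% = 32%.
Total: 60% + 32% = 92%.
Rounded: 92.00%.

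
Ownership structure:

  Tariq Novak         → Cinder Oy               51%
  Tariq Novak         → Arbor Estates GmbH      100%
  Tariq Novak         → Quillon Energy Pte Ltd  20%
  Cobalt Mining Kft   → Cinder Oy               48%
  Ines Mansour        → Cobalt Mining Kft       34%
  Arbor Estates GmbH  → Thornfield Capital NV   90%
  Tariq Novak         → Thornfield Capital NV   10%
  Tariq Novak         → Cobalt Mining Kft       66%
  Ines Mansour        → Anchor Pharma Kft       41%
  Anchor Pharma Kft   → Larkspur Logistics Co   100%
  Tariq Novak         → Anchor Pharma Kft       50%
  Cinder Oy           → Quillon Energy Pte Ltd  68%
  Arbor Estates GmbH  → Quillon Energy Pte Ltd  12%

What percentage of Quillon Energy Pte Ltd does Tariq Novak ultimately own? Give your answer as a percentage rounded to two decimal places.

88.22%

Tariq reaches Quillon along 4 paths.
Via Arbor: 100% × 12% = 12%.
Direct stake: 20% = 20%.
Via Cobalt → Cinder: 66% × 48% × 68% = 21.5424%.
Via Cinder: 51% × 68% = 34.68%.
Total: 12% + 20% + 21.5424% + 34.68% = 88.2224%.
Rounded: 88.22%.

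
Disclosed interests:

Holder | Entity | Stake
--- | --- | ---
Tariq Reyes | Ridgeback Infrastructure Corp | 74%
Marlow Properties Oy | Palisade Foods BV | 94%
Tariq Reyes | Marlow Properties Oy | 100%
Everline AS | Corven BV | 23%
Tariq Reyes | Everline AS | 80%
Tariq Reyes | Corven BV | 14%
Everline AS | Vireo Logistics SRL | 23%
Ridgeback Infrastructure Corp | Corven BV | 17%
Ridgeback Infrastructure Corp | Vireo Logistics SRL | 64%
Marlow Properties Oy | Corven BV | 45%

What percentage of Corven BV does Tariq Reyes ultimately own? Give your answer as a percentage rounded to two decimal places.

Tariq reaches Corven along 4 paths.
Via Ridgeback: 74% × 17% = 12.58%.
Via Marlow: 100% × 45% = 45%.
Via Everline: 80% × 23% = 18.4%.
Direct stake: 14% = 14%.
Total: 12.58% + 45% + 18.4% + 14% = 89.98%.

89.98%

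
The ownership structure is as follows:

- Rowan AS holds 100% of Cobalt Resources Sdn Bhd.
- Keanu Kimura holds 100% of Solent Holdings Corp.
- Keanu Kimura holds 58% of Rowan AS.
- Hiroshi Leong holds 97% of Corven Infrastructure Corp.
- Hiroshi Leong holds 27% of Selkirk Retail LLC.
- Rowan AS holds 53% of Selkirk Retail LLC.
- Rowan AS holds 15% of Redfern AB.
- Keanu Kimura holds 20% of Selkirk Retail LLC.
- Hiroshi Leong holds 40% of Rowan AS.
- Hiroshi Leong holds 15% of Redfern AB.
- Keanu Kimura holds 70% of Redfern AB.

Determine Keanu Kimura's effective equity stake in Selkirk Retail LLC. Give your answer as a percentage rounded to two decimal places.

Keanu reaches Selkirk along 2 paths.
Via Rowan: 58% × 53% = 30.74%.
Direct stake: 20% = 20%.
Total: 30.74% + 20% = 50.74%.

50.74%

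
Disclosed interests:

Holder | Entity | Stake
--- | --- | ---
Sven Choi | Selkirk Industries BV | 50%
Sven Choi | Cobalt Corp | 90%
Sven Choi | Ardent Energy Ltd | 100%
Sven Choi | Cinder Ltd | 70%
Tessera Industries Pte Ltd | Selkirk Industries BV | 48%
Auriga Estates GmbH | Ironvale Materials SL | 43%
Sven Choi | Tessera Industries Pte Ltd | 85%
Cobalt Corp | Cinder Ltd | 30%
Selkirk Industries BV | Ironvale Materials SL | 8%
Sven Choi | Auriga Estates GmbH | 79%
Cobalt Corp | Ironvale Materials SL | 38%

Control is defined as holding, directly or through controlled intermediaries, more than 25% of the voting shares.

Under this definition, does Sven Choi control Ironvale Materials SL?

Yes

Sven holds 79% of Auriga, so Sven controls Auriga.
Sven holds 90% of Cobalt, so Sven controls Cobalt.
Sven holds 85% of Tessera, so Sven controls Tessera.
Tessera and Sven together hold 48% + 50% = 98% of Selkirk, so Sven controls Selkirk.
Auriga and Cobalt and Selkirk together hold 43% + 38% + 8% = 89% of Ironvale, so Sven controls Ironvale.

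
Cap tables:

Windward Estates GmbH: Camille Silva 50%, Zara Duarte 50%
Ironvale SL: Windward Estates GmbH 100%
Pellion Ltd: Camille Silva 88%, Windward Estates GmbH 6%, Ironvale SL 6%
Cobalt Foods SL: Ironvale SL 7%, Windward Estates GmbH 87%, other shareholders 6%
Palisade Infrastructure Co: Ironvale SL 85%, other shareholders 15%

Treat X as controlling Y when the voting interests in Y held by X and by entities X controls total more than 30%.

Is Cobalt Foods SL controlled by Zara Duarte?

Zara holds 50% of Windward, so Zara controls Windward.
Windward holds 100% of Ironvale, so Zara controls Ironvale.
Ironvale and Windward together hold 7% + 87% = 94% of Cobalt, so Zara controls Cobalt.

Yes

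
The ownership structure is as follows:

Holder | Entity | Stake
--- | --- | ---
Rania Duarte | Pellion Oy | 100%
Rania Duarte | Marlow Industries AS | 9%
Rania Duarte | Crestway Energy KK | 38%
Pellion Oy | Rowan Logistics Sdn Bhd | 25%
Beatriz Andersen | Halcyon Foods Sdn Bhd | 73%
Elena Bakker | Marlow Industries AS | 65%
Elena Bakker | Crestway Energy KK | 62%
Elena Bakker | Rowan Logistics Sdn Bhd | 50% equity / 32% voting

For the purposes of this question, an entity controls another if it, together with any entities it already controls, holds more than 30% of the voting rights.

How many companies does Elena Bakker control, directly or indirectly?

3

Elena holds 65% of Marlow, so Elena controls Marlow.
Elena holds 62% of Crestway, so Elena controls Crestway.
Elena holds 32% of Rowan, so Elena controls Rowan.
No other company's threshold is met.
Elena controls 3 companies.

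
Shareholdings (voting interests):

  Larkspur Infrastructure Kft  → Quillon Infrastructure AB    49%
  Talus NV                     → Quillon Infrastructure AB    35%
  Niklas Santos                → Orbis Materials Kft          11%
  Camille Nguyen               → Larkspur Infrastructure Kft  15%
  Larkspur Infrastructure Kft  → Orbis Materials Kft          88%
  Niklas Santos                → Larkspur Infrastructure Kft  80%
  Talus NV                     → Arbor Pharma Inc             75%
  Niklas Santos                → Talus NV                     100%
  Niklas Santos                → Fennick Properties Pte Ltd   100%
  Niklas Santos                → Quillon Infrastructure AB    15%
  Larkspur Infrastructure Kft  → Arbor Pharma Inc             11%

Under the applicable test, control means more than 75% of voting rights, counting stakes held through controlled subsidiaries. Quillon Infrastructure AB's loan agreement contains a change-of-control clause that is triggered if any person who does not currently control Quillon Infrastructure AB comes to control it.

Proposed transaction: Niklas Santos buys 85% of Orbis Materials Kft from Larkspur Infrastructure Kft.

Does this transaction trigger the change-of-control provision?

The purchase adds only to Niklas's holdings (Larkspur's stake shrinks), so Niklas is the only person who could newly come to control Quillon.
Niklas holds 80% of Larkspur, so Niklas controls Larkspur.
Niklas holds 100% of Talus, so Niklas controls Talus.
Niklas and Talus and Larkspur together hold 15% + 35% + 49% = 99% of Quillon, so Niklas controls Quillon.
So Niklas already controls Quillon before the transaction.
After the purchase, Niklas's direct stake in Orbis rises to 11% + 85% = 96%, and Larkspur's stake falls to 3%.
Niklas controlled Quillon already, so this is not a new person acquiring control; every other person's position is unchanged or reduced.
No new person acquires control, so the clause is not triggered.

No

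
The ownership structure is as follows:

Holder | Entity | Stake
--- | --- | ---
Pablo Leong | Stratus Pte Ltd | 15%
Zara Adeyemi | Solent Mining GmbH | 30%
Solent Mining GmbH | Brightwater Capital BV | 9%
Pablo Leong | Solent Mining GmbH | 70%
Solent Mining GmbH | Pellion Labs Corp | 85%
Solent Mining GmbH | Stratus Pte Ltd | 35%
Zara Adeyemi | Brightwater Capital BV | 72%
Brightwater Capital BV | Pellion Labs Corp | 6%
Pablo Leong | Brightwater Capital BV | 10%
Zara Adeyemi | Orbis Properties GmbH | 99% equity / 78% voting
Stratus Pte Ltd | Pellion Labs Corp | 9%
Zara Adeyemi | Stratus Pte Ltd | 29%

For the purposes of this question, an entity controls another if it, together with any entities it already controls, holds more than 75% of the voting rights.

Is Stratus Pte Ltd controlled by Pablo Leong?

No

Pablo's largest direct stake is 70% in Solent, which does not meet the threshold, so Pablo controls no company.
In Stratus, Pablo's side holds only 15%, not > 75%.
So Pablo does not control Stratus.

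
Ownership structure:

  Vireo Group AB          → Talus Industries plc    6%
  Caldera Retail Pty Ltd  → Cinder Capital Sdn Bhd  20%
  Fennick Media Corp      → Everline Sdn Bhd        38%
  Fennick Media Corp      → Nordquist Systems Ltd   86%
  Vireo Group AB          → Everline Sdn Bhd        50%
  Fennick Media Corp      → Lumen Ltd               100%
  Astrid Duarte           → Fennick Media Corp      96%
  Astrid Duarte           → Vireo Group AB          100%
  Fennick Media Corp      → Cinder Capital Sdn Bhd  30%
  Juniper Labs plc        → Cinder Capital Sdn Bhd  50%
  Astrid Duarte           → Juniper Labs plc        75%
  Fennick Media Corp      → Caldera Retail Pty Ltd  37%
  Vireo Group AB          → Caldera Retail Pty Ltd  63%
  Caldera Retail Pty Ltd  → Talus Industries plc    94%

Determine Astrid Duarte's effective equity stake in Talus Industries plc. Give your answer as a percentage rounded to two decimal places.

Astrid reaches Talus along 3 paths.
Via Fennick → Caldera: 96% × 37% × 94% = 33.3888%.
Via Vireo → Caldera: 100% × 63% × 94% = 59.22%.
Via Vireo: 100% × 6% = 6%.
Total: 33.3888% + 59.22% + 6% = 98.6088%.
Rounded: 98.61%.

98.61%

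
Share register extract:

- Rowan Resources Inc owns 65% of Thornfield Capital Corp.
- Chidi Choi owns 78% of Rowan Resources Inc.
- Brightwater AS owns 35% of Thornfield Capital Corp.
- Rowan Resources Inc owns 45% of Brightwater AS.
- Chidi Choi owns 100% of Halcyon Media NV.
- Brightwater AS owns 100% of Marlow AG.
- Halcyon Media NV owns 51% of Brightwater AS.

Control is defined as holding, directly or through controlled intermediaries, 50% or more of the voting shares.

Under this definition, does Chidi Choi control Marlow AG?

Yes

Chidi holds 100% of Halcyon, so Chidi controls Halcyon.
Chidi holds 78% of Rowan, so Chidi controls Rowan.
Rowan and Halcyon together hold 45% + 51% = 96% of Brightwater, so Chidi controls Brightwater.
Brightwater holds 100% of Marlow, so Chidi controls Marlow.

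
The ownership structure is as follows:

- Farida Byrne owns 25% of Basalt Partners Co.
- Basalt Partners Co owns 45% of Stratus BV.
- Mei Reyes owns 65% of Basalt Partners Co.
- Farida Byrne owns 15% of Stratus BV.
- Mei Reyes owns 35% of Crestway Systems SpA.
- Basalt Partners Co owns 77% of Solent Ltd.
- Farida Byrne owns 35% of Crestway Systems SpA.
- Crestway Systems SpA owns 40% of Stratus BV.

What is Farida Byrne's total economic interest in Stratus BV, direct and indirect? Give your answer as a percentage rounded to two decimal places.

40.25%

Farida reaches Stratus along 3 paths.
Via Crestway: 35% × 40% = 14%.
Via Basalt: 25% × 45% = 11.25%.
Direct stake: 15% = 15%.
Total: 14% + 11.25% + 15% = 40.25%.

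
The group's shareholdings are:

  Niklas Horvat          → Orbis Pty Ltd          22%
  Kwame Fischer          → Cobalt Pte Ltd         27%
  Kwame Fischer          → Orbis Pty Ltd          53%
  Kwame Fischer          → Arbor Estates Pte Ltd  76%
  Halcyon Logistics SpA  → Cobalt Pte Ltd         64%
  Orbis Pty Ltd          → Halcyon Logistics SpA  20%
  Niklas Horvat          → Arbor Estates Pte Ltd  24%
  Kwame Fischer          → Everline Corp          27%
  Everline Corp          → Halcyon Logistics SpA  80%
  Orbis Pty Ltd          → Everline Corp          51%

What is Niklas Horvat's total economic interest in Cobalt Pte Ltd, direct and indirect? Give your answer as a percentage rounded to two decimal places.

Niklas reaches Cobalt along 2 paths.
Via Orbis → Halcyon: 22% × 20% × 64% = 2.816%.
Via Orbis → Everline → Halcyon: 22% × 51% × 80% × 64% = 5.74464%.
Total: 2.816% + 5.74464% = 8.56064%.
Rounded: 8.56%.

8.56%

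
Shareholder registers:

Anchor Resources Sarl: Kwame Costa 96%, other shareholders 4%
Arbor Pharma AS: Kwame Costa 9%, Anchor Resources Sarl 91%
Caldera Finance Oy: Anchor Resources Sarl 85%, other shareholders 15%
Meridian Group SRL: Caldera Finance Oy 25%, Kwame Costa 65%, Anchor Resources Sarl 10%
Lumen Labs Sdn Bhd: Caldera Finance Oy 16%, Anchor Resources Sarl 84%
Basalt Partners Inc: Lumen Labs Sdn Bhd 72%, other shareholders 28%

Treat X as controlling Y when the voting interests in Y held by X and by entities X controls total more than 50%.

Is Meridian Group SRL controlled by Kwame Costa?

Kwame holds 96% of Anchor, so Kwame controls Anchor.
Anchor holds 85% of Caldera, so Kwame controls Caldera.
Caldera and Kwame and Anchor together hold 25% + 65% + 10% = 100% of Meridian, so Kwame controls Meridian.

Yes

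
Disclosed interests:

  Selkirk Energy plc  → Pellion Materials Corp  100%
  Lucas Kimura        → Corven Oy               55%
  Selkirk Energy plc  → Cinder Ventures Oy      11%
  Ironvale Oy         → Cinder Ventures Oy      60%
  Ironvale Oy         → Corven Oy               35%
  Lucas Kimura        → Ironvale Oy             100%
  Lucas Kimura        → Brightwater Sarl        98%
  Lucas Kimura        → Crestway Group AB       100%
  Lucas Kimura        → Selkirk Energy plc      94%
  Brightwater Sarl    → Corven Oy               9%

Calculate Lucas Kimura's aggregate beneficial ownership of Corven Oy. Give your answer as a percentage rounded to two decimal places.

98.82%

Lucas reaches Corven along 3 paths.
Via Ironvale: 100% × 35% = 35%.
Direct stake: 55% = 55%.
Via Brightwater: 98% × 9% = 8.82%.
Total: 35% + 55% + 8.82% = 98.82%.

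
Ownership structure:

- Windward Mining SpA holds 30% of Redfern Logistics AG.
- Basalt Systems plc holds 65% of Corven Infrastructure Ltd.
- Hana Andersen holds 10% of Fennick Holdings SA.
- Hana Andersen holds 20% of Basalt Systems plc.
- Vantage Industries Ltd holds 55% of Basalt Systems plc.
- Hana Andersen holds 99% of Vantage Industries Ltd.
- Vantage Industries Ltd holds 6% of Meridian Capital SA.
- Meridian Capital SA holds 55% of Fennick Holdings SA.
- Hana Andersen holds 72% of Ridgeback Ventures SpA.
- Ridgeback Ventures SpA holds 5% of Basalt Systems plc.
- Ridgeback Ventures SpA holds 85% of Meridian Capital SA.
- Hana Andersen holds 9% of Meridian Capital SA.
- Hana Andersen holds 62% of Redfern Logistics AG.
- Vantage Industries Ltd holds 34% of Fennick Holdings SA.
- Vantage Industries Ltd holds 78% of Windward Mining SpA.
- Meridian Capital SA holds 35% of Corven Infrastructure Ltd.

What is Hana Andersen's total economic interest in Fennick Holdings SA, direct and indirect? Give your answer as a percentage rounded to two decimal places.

Hana reaches Fennick along 5 paths.
Via Meridian: 9% × 55% = 4.95%.
Via Vantage → Meridian: 99% × 6% × 55% = 3.267%.
Via Ridgeback → Meridian: 72% × 85% × 55% = 33.66%.
Direct stake: 10% = 10%.
Via Vantage: 99% × 34% = 33.66%.
Total: 4.95% + 3.267% + 33.66% + 10% + 33.66% = 85.537%.
Rounded: 85.54%.

85.54%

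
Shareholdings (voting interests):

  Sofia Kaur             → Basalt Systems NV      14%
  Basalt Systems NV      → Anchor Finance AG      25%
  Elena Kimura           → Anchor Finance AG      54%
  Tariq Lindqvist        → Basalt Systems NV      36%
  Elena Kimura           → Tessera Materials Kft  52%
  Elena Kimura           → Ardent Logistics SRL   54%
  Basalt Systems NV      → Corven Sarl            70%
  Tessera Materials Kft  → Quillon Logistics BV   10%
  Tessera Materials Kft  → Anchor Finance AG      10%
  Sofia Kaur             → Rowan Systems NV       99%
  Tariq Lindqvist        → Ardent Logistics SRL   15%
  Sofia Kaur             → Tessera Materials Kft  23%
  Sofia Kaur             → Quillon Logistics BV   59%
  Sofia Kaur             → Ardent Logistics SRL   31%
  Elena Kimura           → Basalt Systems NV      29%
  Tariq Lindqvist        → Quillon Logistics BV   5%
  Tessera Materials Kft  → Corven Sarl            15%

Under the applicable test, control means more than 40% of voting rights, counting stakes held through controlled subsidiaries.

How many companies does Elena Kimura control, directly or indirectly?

Elena holds 52% of Tessera, so Elena controls Tessera.
Elena holds 54% of Ardent, so Elena controls Ardent.
Tessera and Elena together hold 10% + 54% = 64% of Anchor, so Elena controls Anchor.
No other company's threshold is met.
Elena controls 3 companies.

3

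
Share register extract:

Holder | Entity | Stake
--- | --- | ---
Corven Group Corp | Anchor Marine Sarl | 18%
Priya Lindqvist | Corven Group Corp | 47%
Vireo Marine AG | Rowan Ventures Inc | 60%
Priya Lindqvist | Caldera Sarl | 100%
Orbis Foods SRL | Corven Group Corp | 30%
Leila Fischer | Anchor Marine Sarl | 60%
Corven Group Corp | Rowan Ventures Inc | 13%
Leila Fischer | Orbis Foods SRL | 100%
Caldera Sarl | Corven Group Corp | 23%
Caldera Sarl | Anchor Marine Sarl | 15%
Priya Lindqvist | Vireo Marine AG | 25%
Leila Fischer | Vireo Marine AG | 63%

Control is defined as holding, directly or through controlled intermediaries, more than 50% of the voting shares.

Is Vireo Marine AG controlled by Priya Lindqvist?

No

Priya holds 100% of Caldera, so Priya controls Caldera.
Caldera and Priya together hold 23% + 47% = 70% of Corven, so Priya controls Corven.
In Vireo, Priya's side holds only 25%, not > 50%.
So Priya does not control Vireo.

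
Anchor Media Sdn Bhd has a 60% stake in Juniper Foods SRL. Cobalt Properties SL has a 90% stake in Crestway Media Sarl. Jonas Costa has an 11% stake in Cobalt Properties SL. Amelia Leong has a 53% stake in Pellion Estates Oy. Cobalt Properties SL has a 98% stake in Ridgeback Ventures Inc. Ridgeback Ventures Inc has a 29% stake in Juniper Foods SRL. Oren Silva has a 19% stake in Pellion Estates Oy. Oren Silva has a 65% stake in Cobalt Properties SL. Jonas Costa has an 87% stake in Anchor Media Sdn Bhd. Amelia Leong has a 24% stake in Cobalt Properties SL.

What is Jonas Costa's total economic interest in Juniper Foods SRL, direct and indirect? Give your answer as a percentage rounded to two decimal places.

Jonas reaches Juniper along 2 paths.
Via Anchor: 87% × 60% = 52.2%.
Via Cobalt → Ridgeback: 11% × 98% × 29% = 3.1262%.
Total: 52.2% + 3.1262% = 55.3262%.
Rounded: 55.33%.

55.33%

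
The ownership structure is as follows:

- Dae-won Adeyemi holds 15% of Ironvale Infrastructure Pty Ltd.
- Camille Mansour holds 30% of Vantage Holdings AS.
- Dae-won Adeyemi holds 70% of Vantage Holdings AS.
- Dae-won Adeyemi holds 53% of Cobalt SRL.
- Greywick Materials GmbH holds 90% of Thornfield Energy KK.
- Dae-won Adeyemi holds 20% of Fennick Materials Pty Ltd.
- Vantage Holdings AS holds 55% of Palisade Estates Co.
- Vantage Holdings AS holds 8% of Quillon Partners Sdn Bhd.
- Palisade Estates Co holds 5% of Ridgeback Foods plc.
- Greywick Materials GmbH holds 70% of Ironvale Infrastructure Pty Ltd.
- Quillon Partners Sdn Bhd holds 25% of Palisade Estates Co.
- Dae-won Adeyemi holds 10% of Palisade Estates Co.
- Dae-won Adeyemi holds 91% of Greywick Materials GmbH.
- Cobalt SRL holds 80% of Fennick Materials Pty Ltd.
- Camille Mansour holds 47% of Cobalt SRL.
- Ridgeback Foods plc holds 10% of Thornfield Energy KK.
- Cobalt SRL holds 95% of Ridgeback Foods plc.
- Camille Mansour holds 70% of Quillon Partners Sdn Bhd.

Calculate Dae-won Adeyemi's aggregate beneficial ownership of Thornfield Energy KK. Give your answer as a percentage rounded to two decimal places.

Dae-won reaches Thornfield along 5 paths.
Via Greywick: 91% × 90% = 81.9%.
Via Palisade → Ridgeback: 10% × 5% × 10% = 0.05%.
Via Vantage → Palisade → Ridgeback: 70% × 55% × 5% × 10% = 0.1925%.
Via Vantage → Quillon → Palisade → Ridgeback: 70% × 8% × 25% × 5% × 10% = 0.007%.
Via Cobalt → Ridgeback: 53% × 95% × 10% = 5.035%.
Total: 81.9% + 0.05% + 0.1925% + 0.007% + 5.035% = 87.1845%.
Rounded: 87.18%.

87.18%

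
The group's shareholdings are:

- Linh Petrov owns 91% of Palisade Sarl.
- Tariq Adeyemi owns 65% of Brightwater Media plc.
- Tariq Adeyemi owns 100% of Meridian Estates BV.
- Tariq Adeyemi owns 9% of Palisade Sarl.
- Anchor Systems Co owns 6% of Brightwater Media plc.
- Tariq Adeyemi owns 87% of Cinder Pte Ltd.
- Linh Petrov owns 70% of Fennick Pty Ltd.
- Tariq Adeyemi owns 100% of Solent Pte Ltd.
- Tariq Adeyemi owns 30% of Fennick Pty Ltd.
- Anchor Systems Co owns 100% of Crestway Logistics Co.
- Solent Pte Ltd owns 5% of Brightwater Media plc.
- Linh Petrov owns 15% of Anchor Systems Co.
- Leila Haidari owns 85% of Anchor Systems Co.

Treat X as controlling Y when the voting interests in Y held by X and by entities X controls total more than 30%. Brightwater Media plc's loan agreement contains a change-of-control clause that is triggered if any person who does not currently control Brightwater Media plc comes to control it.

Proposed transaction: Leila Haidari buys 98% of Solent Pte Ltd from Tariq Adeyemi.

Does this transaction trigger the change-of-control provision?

The purchase adds only to Leila's holdings (Tariq's stake shrinks), so Leila is the only person who could newly come to control Brightwater.
Leila holds 85% of Anchor, so Leila controls Anchor.
Anchor holds 100% of Crestway, so Leila controls Crestway.
In Brightwater, Leila's side holds only 6%, not > 30%.
So before the transaction, Leila does not control Brightwater.
After the purchase, Leila holds 98% of Solent directly, and Tariq's stake falls to 2%.
Leila holds 98% of Solent, so Leila controls Solent.
After the transaction, Leila's side holds 5% + 6% = 11% of Brightwater, not > 30%, so Leila still does not control Brightwater.
No new person acquires control, so the clause is not triggered.

No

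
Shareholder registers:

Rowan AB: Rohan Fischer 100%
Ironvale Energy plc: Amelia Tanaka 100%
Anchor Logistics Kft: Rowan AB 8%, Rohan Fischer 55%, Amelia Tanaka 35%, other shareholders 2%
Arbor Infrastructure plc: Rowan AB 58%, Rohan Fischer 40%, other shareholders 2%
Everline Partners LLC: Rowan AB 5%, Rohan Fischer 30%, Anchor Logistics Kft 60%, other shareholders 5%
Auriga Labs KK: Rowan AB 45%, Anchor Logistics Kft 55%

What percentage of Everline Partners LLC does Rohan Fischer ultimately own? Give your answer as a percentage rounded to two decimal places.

72.80%

Rohan reaches Everline along 4 paths.
Via Rowan: 100% × 5% = 5%.
Direct stake: 30% = 30%.
Via Rowan → Anchor: 100% × 8% × 60% = 4.8%.
Via Anchor: 55% × 60% = 33%.
Total: 5% + 30% + 4.8% + 33% = 72.8%.
Rounded: 72.80%.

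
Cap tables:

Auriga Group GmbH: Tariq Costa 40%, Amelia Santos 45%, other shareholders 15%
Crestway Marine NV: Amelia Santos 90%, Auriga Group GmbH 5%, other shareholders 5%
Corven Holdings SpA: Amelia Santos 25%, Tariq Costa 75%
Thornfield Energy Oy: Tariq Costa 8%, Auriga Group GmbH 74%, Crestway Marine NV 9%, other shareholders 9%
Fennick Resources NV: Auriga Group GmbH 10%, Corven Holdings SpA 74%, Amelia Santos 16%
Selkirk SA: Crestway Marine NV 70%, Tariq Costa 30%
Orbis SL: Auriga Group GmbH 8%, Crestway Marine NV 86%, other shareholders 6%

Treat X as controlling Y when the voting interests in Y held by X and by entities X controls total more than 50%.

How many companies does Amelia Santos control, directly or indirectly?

3

Amelia holds 90% of Crestway, so Amelia controls Crestway.
Crestway holds 70% of Selkirk, so Amelia controls Selkirk.
Crestway holds 86% of Orbis, so Amelia controls Orbis.
No other company's threshold is met.
Amelia controls 3 companies.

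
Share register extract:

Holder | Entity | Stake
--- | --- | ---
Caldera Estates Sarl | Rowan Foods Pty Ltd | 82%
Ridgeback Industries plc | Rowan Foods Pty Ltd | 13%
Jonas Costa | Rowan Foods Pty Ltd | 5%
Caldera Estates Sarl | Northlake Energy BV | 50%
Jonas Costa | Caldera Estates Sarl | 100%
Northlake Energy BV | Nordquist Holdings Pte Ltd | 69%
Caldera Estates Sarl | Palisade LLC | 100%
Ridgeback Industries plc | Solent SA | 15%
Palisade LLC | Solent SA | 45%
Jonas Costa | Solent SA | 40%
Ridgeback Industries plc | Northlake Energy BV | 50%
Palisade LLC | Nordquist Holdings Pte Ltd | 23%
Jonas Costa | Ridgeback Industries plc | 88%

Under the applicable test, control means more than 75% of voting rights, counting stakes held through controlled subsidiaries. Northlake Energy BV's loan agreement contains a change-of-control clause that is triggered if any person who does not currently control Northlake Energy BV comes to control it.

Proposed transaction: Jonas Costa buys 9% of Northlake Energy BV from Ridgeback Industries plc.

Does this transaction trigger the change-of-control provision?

No

The purchase adds only to Jonas's holdings (Ridgeback's stake shrinks), so Jonas is the only person who could newly come to control Northlake.
Jonas holds 88% of Ridgeback, so Jonas controls Ridgeback.
Jonas holds 100% of Caldera, so Jonas controls Caldera.
Caldera and Ridgeback together hold 50% + 50% = 100% of Northlake, so Jonas controls Northlake.
So Jonas already controls Northlake before the transaction.
After the purchase, Jonas holds 9% of Northlake directly, and Ridgeback's stake falls to 41%.
Jonas controlled Northlake already, so this is not a new person acquiring control; every other person's position is unchanged or reduced.
No new person acquires control, so the clause is not triggered.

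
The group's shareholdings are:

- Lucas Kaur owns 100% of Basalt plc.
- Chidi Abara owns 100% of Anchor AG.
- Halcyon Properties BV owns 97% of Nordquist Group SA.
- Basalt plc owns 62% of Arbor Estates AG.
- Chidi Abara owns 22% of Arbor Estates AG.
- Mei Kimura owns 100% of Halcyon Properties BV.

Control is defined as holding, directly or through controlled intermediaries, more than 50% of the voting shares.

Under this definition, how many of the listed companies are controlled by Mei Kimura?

Mei holds 100% of Halcyon, so Mei controls Halcyon.
Halcyon holds 97% of Nordquist, so Mei controls Nordquist.
No other company's threshold is met.
Mei controls 2 companies.

2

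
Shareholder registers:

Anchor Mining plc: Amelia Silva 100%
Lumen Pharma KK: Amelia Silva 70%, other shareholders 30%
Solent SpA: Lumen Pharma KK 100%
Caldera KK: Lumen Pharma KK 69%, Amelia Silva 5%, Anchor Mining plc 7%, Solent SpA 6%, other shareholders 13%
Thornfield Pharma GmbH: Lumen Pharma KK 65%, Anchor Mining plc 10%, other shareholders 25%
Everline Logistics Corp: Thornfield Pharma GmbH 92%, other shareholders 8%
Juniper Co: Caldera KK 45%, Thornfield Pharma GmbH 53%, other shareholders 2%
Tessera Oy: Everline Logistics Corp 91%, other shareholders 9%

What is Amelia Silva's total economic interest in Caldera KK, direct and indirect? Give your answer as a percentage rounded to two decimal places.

Amelia reaches Caldera along 4 paths.
Via Lumen: 70% × 69% = 48.3%.
Direct stake: 5% = 5%.
Via Anchor: 100% × 7% = 7%.
Via Lumen → Solent: 70% × 100% × 6% = 4.2%.
Total: 48.3% + 5% + 7% + 4.2% = 64.5%.
Rounded: 64.50%.

64.50%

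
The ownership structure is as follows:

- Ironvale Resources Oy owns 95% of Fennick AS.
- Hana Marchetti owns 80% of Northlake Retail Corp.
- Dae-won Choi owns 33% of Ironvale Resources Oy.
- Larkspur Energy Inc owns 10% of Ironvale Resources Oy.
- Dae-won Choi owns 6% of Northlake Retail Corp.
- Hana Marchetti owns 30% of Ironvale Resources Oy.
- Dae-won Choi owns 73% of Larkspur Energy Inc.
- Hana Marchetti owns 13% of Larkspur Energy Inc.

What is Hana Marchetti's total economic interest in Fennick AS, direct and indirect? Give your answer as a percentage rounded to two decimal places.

29.74%

Hana reaches Fennick along 2 paths.
Via Ironvale: 30% × 95% = 28.5%.
Via Larkspur → Ironvale: 13% × 10% × 95% = 1.235%.
Total: 28.5% + 1.235% = 29.735%.
Rounded: 29.74%.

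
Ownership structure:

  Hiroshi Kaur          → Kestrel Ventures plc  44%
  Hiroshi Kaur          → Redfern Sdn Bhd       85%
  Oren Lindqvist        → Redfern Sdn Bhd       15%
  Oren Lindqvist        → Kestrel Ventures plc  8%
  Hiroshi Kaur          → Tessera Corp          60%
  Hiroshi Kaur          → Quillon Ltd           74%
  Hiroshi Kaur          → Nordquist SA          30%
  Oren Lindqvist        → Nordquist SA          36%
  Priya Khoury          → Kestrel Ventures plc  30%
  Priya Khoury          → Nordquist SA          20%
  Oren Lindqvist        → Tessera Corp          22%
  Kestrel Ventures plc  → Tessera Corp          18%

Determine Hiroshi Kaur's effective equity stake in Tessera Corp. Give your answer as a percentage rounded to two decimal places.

Hiroshi reaches Tessera along 2 paths.
Direct stake: 60% = 60%.
Via Kestrel: 44% × 18% = 7.92%.
Total: 60% + 7.92% = 67.92%.

67.92%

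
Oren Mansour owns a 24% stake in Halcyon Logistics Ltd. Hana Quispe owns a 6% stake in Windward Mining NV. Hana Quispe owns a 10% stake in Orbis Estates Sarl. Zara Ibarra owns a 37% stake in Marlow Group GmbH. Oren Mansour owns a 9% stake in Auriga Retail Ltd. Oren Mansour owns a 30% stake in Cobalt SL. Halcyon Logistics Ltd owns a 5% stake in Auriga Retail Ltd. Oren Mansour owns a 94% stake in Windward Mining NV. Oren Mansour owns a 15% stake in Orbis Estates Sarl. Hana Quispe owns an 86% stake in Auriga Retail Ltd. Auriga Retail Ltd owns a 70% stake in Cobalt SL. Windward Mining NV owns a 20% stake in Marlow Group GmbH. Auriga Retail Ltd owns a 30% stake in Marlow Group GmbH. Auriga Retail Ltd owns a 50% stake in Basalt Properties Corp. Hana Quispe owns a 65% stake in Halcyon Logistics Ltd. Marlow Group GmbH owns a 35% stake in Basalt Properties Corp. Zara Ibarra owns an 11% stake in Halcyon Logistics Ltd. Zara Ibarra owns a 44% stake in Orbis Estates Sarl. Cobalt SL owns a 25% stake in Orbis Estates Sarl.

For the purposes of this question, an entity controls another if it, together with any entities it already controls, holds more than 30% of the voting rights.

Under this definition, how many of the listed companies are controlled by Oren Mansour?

Oren holds 94% of Windward, so Oren controls Windward.
No other company's threshold is met.
Oren controls 1 company.

1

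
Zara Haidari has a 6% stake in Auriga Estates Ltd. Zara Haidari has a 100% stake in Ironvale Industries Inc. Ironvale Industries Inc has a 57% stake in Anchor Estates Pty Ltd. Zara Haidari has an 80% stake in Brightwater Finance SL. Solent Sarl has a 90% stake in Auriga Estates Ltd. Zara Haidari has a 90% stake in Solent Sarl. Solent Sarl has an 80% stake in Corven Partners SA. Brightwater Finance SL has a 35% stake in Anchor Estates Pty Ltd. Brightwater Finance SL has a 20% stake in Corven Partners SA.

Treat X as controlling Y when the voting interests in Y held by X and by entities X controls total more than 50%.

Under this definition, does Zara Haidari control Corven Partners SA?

Yes

Zara holds 80% of Brightwater, so Zara controls Brightwater.
Zara holds 90% of Solent, so Zara controls Solent.
Solent and Brightwater together hold 80% + 20% = 100% of Corven, so Zara controls Corven.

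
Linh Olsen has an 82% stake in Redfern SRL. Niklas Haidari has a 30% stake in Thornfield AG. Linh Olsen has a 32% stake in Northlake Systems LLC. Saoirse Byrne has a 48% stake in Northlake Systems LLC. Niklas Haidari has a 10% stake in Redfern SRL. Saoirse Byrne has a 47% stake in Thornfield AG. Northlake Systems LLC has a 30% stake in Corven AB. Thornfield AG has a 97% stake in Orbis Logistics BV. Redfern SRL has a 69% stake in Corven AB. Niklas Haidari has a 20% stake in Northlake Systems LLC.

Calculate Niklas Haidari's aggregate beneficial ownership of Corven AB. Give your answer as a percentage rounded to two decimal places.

12.90%

Niklas reaches Corven along 2 paths.
Via Northlake: 20% × 30% = 6%.
Via Redfern: 10% × 69% = 6.9%.
Total: 6% + 6.9% = 12.9%.
Rounded: 12.90%.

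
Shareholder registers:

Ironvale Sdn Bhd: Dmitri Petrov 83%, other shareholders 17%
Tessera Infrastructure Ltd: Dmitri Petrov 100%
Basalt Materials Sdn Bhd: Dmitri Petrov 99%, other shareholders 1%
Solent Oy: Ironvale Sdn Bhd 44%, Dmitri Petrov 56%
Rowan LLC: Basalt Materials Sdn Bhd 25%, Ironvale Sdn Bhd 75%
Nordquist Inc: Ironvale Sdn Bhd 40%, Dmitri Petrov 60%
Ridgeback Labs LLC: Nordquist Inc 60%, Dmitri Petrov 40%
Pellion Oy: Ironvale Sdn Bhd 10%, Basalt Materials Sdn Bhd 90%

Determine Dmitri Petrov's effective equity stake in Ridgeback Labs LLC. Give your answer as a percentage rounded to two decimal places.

Dmitri reaches Ridgeback along 3 paths.
Via Ironvale → Nordquist: 83% × 40% × 60% = 19.92%.
Via Nordquist: 60% × 60% = 36%.
Direct stake: 40% = 40%.
Total: 19.92% + 36% + 40% = 95.92%.

95.92%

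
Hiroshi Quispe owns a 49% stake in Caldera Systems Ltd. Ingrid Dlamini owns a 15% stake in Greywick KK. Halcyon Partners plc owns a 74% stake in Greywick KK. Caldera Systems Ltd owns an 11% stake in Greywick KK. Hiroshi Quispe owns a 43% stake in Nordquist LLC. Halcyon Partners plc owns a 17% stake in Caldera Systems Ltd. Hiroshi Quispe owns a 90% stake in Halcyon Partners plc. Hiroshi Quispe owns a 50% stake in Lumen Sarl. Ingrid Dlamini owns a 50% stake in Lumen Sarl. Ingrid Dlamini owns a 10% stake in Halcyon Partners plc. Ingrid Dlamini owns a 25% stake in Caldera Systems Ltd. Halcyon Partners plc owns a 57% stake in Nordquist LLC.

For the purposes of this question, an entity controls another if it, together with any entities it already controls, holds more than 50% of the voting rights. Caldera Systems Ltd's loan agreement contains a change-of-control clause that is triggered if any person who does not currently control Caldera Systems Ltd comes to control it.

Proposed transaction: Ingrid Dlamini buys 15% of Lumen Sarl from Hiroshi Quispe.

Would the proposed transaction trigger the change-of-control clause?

No

The purchase adds only to Ingrid's holdings (Hiroshi's stake shrinks), so Ingrid is the only person who could newly come to control Caldera.
Ingrid's largest direct stake is 50% in Lumen, which does not meet the threshold, so Ingrid controls no company.
In Caldera, Ingrid's side holds only 25%, not > 50%.
So before the transaction, Ingrid does not control Caldera.
After the purchase, Ingrid's direct stake in Lumen rises to 50% + 15% = 65%, and Hiroshi's stake falls to 35%.
Ingrid holds 65% of Lumen, so Ingrid controls Lumen.
After the transaction, Ingrid's side holds 25% of Caldera, not > 50%, so Ingrid still does not control Caldera.
No new person acquires control, so the clause is not triggered.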